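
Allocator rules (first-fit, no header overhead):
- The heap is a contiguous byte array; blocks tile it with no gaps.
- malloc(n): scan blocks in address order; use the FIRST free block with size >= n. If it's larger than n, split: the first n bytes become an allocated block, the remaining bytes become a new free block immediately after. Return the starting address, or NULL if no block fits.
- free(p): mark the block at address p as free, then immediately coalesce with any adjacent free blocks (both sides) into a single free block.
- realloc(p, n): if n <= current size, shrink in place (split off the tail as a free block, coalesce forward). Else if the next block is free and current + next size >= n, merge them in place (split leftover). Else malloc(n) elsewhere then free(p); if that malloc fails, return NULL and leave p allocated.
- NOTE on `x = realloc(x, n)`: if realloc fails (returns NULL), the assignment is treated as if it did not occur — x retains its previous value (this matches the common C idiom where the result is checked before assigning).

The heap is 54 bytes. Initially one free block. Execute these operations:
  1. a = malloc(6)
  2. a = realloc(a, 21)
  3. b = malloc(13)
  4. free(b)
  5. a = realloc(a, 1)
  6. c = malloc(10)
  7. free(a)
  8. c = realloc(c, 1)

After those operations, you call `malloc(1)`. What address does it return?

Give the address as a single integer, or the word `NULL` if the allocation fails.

Answer: 0

Derivation:
Op 1: a = malloc(6) -> a = 0; heap: [0-5 ALLOC][6-53 FREE]
Op 2: a = realloc(a, 21) -> a = 0; heap: [0-20 ALLOC][21-53 FREE]
Op 3: b = malloc(13) -> b = 21; heap: [0-20 ALLOC][21-33 ALLOC][34-53 FREE]
Op 4: free(b) -> (freed b); heap: [0-20 ALLOC][21-53 FREE]
Op 5: a = realloc(a, 1) -> a = 0; heap: [0-0 ALLOC][1-53 FREE]
Op 6: c = malloc(10) -> c = 1; heap: [0-0 ALLOC][1-10 ALLOC][11-53 FREE]
Op 7: free(a) -> (freed a); heap: [0-0 FREE][1-10 ALLOC][11-53 FREE]
Op 8: c = realloc(c, 1) -> c = 1; heap: [0-0 FREE][1-1 ALLOC][2-53 FREE]
malloc(1): first-fit scan over [0-0 FREE][1-1 ALLOC][2-53 FREE] -> 0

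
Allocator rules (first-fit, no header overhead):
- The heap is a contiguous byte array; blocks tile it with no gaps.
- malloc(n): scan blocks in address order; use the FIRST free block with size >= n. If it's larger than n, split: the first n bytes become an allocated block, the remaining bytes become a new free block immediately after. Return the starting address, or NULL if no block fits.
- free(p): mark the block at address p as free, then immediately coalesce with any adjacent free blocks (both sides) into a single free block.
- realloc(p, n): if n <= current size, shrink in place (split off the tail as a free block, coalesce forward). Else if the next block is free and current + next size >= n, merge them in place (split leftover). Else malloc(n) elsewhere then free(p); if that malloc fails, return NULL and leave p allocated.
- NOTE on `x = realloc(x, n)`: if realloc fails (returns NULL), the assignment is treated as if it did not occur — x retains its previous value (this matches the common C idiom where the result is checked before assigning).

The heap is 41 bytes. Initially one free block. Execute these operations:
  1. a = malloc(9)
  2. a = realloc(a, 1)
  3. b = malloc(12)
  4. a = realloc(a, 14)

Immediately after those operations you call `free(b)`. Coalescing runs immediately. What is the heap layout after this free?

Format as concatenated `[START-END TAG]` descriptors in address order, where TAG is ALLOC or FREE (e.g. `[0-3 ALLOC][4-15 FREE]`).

Answer: [0-12 FREE][13-26 ALLOC][27-40 FREE]

Derivation:
Op 1: a = malloc(9) -> a = 0; heap: [0-8 ALLOC][9-40 FREE]
Op 2: a = realloc(a, 1) -> a = 0; heap: [0-0 ALLOC][1-40 FREE]
Op 3: b = malloc(12) -> b = 1; heap: [0-0 ALLOC][1-12 ALLOC][13-40 FREE]
Op 4: a = realloc(a, 14) -> a = 13; heap: [0-0 FREE][1-12 ALLOC][13-26 ALLOC][27-40 FREE]
free(b): b = 1 -> block [1-12 ALLOC]; mark free, coalesce with adjacent free neighbors -> [0-12 FREE][13-26 ALLOC][27-40 FREE]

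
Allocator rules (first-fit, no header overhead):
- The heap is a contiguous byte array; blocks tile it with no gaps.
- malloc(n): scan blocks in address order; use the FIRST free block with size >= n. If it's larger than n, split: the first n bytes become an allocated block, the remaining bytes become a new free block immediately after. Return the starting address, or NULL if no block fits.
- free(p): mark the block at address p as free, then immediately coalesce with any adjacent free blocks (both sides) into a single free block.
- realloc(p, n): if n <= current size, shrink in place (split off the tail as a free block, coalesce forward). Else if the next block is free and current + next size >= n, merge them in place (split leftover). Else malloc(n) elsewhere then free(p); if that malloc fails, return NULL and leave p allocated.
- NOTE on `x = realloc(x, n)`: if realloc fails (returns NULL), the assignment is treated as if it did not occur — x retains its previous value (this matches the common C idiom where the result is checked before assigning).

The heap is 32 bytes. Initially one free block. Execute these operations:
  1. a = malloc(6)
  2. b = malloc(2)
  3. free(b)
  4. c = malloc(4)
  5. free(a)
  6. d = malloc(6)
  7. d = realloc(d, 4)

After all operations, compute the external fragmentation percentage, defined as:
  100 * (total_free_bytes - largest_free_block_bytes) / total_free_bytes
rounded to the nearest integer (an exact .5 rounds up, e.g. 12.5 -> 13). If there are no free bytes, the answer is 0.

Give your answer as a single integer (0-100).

Op 1: a = malloc(6) -> a = 0; heap: [0-5 ALLOC][6-31 FREE]
Op 2: b = malloc(2) -> b = 6; heap: [0-5 ALLOC][6-7 ALLOC][8-31 FREE]
Op 3: free(b) -> (freed b); heap: [0-5 ALLOC][6-31 FREE]
Op 4: c = malloc(4) -> c = 6; heap: [0-5 ALLOC][6-9 ALLOC][10-31 FREE]
Op 5: free(a) -> (freed a); heap: [0-5 FREE][6-9 ALLOC][10-31 FREE]
Op 6: d = malloc(6) -> d = 0; heap: [0-5 ALLOC][6-9 ALLOC][10-31 FREE]
Op 7: d = realloc(d, 4) -> d = 0; heap: [0-3 ALLOC][4-5 FREE][6-9 ALLOC][10-31 FREE]
Free blocks: [2 22] total_free=24 largest=22 -> 100*(24-22)/24 = 200/24 ≈ 8.333 -> rounds to 8

Answer: 8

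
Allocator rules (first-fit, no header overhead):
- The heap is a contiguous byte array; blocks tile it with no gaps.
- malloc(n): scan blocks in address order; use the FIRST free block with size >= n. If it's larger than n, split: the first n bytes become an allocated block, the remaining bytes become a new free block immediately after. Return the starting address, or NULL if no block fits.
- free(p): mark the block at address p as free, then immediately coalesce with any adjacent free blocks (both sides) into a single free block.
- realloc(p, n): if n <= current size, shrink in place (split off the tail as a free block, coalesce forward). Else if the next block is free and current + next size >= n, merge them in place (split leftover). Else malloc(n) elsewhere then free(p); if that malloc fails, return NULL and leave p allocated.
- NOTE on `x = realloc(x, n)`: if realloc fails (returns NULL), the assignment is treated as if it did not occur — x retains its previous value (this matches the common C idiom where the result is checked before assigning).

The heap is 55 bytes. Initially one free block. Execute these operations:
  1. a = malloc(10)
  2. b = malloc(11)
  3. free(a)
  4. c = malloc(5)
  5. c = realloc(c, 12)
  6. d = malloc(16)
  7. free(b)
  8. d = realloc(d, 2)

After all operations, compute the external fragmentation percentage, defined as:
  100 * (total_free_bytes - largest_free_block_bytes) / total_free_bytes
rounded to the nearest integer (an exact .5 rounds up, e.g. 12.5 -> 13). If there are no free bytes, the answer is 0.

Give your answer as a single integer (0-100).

Op 1: a = malloc(10) -> a = 0; heap: [0-9 ALLOC][10-54 FREE]
Op 2: b = malloc(11) -> b = 10; heap: [0-9 ALLOC][10-20 ALLOC][21-54 FREE]
Op 3: free(a) -> (freed a); heap: [0-9 FREE][10-20 ALLOC][21-54 FREE]
Op 4: c = malloc(5) -> c = 0; heap: [0-4 ALLOC][5-9 FREE][10-20 ALLOC][21-54 FREE]
Op 5: c = realloc(c, 12) -> c = 21; heap: [0-9 FREE][10-20 ALLOC][21-32 ALLOC][33-54 FREE]
Op 6: d = malloc(16) -> d = 33; heap: [0-9 FREE][10-20 ALLOC][21-32 ALLOC][33-48 ALLOC][49-54 FREE]
Op 7: free(b) -> (freed b); heap: [0-20 FREE][21-32 ALLOC][33-48 ALLOC][49-54 FREE]
Op 8: d = realloc(d, 2) -> d = 33; heap: [0-20 FREE][21-32 ALLOC][33-34 ALLOC][35-54 FREE]
Free blocks: [21 20] total_free=41 largest=21 -> 100*(41-21)/41 = 2000/41 ≈ 48.780 -> rounds to 49

Answer: 49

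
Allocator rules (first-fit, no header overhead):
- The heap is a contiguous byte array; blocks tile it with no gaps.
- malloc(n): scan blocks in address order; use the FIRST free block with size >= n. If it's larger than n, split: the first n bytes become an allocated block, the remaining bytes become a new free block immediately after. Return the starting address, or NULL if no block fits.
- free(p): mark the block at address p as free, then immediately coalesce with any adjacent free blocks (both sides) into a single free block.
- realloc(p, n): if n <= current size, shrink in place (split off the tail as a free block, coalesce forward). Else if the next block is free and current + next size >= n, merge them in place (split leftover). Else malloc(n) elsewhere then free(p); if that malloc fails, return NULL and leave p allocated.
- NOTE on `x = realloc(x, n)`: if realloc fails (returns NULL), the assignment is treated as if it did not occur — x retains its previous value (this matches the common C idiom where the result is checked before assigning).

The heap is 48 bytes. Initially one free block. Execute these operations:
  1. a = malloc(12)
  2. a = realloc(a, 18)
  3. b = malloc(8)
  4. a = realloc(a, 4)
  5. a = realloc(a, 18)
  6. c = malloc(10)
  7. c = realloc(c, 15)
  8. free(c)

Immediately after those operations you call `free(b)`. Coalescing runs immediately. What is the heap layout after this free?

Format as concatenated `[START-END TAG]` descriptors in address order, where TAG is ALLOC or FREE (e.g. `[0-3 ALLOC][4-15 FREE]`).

Answer: [0-17 ALLOC][18-47 FREE]

Derivation:
Op 1: a = malloc(12) -> a = 0; heap: [0-11 ALLOC][12-47 FREE]
Op 2: a = realloc(a, 18) -> a = 0; heap: [0-17 ALLOC][18-47 FREE]
Op 3: b = malloc(8) -> b = 18; heap: [0-17 ALLOC][18-25 ALLOC][26-47 FREE]
Op 4: a = realloc(a, 4) -> a = 0; heap: [0-3 ALLOC][4-17 FREE][18-25 ALLOC][26-47 FREE]
Op 5: a = realloc(a, 18) -> a = 0; heap: [0-17 ALLOC][18-25 ALLOC][26-47 FREE]
Op 6: c = malloc(10) -> c = 26; heap: [0-17 ALLOC][18-25 ALLOC][26-35 ALLOC][36-47 FREE]
Op 7: c = realloc(c, 15) -> c = 26; heap: [0-17 ALLOC][18-25 ALLOC][26-40 ALLOC][41-47 FREE]
Op 8: free(c) -> (freed c); heap: [0-17 ALLOC][18-25 ALLOC][26-47 FREE]
free(b): b = 18 -> block [18-25 ALLOC]; mark free, coalesce with adjacent free neighbors -> [0-17 ALLOC][18-47 FREE]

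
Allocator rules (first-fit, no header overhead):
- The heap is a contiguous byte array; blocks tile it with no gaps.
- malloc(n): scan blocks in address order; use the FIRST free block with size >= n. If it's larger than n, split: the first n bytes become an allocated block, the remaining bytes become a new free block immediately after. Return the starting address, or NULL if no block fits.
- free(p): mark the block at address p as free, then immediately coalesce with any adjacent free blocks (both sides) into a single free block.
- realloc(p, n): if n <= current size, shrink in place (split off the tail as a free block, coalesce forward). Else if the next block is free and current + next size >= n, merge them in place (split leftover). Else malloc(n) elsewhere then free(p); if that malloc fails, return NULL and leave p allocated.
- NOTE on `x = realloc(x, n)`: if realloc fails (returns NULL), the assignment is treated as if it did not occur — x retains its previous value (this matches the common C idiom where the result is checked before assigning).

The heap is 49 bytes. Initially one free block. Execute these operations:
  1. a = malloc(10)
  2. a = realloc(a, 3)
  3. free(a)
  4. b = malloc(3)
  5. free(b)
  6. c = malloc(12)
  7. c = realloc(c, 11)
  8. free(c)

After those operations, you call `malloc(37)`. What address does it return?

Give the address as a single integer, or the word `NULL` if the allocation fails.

Answer: 0

Derivation:
Op 1: a = malloc(10) -> a = 0; heap: [0-9 ALLOC][10-48 FREE]
Op 2: a = realloc(a, 3) -> a = 0; heap: [0-2 ALLOC][3-48 FREE]
Op 3: free(a) -> (freed a); heap: [0-48 FREE]
Op 4: b = malloc(3) -> b = 0; heap: [0-2 ALLOC][3-48 FREE]
Op 5: free(b) -> (freed b); heap: [0-48 FREE]
Op 6: c = malloc(12) -> c = 0; heap: [0-11 ALLOC][12-48 FREE]
Op 7: c = realloc(c, 11) -> c = 0; heap: [0-10 ALLOC][11-48 FREE]
Op 8: free(c) -> (freed c); heap: [0-48 FREE]
malloc(37): first-fit scan over [0-48 FREE] -> 0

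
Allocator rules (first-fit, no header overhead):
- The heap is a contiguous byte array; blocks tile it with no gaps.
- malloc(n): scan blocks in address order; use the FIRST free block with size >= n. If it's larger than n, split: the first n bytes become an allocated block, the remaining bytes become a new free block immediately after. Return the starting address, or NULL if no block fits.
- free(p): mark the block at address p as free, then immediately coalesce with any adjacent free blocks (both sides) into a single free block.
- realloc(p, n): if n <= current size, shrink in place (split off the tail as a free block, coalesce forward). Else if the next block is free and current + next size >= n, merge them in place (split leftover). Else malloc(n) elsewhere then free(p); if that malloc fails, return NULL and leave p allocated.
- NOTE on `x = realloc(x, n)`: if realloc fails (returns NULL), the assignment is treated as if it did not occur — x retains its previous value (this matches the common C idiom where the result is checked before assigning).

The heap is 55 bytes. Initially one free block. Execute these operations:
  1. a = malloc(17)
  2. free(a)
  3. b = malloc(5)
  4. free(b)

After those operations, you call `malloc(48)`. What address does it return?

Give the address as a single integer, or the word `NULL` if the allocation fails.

Op 1: a = malloc(17) -> a = 0; heap: [0-16 ALLOC][17-54 FREE]
Op 2: free(a) -> (freed a); heap: [0-54 FREE]
Op 3: b = malloc(5) -> b = 0; heap: [0-4 ALLOC][5-54 FREE]
Op 4: free(b) -> (freed b); heap: [0-54 FREE]
malloc(48): first-fit scan over [0-54 FREE] -> 0

Answer: 0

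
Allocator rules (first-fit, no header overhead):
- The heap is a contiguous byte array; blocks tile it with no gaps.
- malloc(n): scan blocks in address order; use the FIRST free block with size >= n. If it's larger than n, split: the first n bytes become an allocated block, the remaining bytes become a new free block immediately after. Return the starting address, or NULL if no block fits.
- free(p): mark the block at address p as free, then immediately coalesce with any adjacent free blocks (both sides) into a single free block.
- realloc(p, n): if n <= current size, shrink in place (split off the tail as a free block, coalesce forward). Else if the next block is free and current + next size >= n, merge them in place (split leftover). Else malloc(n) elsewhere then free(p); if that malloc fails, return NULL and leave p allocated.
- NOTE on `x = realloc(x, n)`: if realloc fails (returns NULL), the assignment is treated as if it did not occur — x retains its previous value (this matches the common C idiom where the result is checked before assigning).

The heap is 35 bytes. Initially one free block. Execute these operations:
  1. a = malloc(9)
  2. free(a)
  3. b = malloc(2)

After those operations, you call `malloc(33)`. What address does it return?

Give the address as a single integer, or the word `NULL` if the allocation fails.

Answer: 2

Derivation:
Op 1: a = malloc(9) -> a = 0; heap: [0-8 ALLOC][9-34 FREE]
Op 2: free(a) -> (freed a); heap: [0-34 FREE]
Op 3: b = malloc(2) -> b = 0; heap: [0-1 ALLOC][2-34 FREE]
malloc(33): first-fit scan over [0-1 ALLOC][2-34 FREE] -> 2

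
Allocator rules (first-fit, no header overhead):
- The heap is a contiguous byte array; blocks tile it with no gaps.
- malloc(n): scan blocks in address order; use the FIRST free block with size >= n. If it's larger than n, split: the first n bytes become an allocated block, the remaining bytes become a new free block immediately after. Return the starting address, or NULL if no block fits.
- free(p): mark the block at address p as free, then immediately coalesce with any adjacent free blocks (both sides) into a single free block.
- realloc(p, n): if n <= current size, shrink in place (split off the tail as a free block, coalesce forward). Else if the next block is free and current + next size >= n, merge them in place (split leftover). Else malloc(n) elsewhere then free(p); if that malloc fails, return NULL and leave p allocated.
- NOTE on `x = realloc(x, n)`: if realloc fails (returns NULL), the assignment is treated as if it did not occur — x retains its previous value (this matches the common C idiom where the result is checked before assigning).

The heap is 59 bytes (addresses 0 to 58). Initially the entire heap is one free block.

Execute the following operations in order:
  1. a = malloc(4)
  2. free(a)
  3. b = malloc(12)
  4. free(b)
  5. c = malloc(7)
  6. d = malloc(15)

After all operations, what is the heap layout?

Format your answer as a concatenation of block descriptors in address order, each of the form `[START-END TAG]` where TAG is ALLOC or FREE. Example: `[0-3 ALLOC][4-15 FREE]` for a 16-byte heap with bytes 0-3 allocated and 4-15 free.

Op 1: a = malloc(4) -> a = 0; heap: [0-3 ALLOC][4-58 FREE]
Op 2: free(a) -> (freed a); heap: [0-58 FREE]
Op 3: b = malloc(12) -> b = 0; heap: [0-11 ALLOC][12-58 FREE]
Op 4: free(b) -> (freed b); heap: [0-58 FREE]
Op 5: c = malloc(7) -> c = 0; heap: [0-6 ALLOC][7-58 FREE]
Op 6: d = malloc(15) -> d = 7; heap: [0-6 ALLOC][7-21 ALLOC][22-58 FREE]

Answer: [0-6 ALLOC][7-21 ALLOC][22-58 FREE]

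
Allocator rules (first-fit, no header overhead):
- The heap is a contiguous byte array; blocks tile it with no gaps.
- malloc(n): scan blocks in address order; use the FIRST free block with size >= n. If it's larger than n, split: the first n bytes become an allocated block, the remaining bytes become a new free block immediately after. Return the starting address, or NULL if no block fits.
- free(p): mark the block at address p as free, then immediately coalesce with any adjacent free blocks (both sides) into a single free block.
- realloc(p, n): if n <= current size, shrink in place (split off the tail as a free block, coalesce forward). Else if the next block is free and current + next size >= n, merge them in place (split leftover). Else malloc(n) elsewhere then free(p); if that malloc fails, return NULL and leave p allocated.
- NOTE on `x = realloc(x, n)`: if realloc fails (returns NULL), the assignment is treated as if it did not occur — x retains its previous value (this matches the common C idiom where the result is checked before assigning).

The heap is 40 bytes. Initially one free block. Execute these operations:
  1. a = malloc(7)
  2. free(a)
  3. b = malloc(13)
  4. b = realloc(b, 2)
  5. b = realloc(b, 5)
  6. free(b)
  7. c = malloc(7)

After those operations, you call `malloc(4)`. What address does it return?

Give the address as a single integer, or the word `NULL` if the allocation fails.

Op 1: a = malloc(7) -> a = 0; heap: [0-6 ALLOC][7-39 FREE]
Op 2: free(a) -> (freed a); heap: [0-39 FREE]
Op 3: b = malloc(13) -> b = 0; heap: [0-12 ALLOC][13-39 FREE]
Op 4: b = realloc(b, 2) -> b = 0; heap: [0-1 ALLOC][2-39 FREE]
Op 5: b = realloc(b, 5) -> b = 0; heap: [0-4 ALLOC][5-39 FREE]
Op 6: free(b) -> (freed b); heap: [0-39 FREE]
Op 7: c = malloc(7) -> c = 0; heap: [0-6 ALLOC][7-39 FREE]
malloc(4): first-fit scan over [0-6 ALLOC][7-39 FREE] -> 7

Answer: 7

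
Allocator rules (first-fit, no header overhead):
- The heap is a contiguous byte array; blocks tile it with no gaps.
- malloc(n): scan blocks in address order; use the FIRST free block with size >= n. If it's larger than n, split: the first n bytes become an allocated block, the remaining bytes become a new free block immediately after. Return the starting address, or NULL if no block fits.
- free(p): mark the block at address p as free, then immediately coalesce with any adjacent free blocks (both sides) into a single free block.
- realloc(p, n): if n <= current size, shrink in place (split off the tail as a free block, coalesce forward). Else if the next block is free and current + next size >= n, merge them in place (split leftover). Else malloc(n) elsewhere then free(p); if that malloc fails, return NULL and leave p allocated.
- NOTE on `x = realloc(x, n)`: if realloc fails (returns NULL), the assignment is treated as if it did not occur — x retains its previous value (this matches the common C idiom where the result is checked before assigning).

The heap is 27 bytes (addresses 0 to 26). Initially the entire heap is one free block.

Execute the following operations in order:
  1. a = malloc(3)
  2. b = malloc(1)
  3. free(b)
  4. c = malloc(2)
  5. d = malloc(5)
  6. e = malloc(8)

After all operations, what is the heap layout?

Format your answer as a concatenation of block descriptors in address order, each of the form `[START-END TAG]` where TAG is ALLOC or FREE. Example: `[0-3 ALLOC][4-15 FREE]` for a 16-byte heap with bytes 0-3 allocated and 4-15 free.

Answer: [0-2 ALLOC][3-4 ALLOC][5-9 ALLOC][10-17 ALLOC][18-26 FREE]

Derivation:
Op 1: a = malloc(3) -> a = 0; heap: [0-2 ALLOC][3-26 FREE]
Op 2: b = malloc(1) -> b = 3; heap: [0-2 ALLOC][3-3 ALLOC][4-26 FREE]
Op 3: free(b) -> (freed b); heap: [0-2 ALLOC][3-26 FREE]
Op 4: c = malloc(2) -> c = 3; heap: [0-2 ALLOC][3-4 ALLOC][5-26 FREE]
Op 5: d = malloc(5) -> d = 5; heap: [0-2 ALLOC][3-4 ALLOC][5-9 ALLOC][10-26 FREE]
Op 6: e = malloc(8) -> e = 10; heap: [0-2 ALLOC][3-4 ALLOC][5-9 ALLOC][10-17 ALLOC][18-26 FREE]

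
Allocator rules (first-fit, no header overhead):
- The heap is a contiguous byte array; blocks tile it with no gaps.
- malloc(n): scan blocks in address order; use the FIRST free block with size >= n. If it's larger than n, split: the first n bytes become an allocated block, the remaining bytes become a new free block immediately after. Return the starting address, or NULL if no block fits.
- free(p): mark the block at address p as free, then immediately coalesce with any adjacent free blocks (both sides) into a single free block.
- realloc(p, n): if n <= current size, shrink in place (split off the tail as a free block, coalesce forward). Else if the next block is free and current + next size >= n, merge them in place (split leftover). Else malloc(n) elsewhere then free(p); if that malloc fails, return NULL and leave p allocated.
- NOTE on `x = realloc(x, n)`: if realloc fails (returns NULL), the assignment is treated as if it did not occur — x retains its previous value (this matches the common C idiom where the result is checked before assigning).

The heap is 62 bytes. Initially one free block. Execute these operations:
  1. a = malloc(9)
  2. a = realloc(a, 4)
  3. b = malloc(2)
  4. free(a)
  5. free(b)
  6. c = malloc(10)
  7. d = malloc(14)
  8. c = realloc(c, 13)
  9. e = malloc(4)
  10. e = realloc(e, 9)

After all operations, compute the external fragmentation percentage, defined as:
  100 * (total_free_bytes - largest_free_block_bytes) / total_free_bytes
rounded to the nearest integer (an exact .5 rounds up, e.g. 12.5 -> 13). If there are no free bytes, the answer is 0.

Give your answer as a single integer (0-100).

Op 1: a = malloc(9) -> a = 0; heap: [0-8 ALLOC][9-61 FREE]
Op 2: a = realloc(a, 4) -> a = 0; heap: [0-3 ALLOC][4-61 FREE]
Op 3: b = malloc(2) -> b = 4; heap: [0-3 ALLOC][4-5 ALLOC][6-61 FREE]
Op 4: free(a) -> (freed a); heap: [0-3 FREE][4-5 ALLOC][6-61 FREE]
Op 5: free(b) -> (freed b); heap: [0-61 FREE]
Op 6: c = malloc(10) -> c = 0; heap: [0-9 ALLOC][10-61 FREE]
Op 7: d = malloc(14) -> d = 10; heap: [0-9 ALLOC][10-23 ALLOC][24-61 FREE]
Op 8: c = realloc(c, 13) -> c = 24; heap: [0-9 FREE][10-23 ALLOC][24-36 ALLOC][37-61 FREE]
Op 9: e = malloc(4) -> e = 0; heap: [0-3 ALLOC][4-9 FREE][10-23 ALLOC][24-36 ALLOC][37-61 FREE]
Op 10: e = realloc(e, 9) -> e = 0; heap: [0-8 ALLOC][9-9 FREE][10-23 ALLOC][24-36 ALLOC][37-61 FREE]
Free blocks: [1 25] total_free=26 largest=25 -> 100*(26-25)/26 = 100/26 ≈ 3.846 -> rounds to 4

Answer: 4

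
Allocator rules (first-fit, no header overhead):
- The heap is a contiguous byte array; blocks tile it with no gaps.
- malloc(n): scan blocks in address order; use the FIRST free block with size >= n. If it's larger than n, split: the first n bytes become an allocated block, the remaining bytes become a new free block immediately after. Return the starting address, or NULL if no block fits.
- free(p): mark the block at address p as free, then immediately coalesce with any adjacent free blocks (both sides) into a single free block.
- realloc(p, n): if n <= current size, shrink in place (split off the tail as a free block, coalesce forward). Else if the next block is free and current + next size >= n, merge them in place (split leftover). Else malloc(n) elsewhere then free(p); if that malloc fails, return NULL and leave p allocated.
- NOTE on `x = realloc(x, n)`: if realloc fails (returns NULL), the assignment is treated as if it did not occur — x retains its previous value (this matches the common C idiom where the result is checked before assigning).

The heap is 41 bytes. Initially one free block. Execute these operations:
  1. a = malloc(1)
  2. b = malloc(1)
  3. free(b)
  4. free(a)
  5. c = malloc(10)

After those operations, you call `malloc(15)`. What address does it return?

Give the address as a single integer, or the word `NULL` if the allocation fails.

Answer: 10

Derivation:
Op 1: a = malloc(1) -> a = 0; heap: [0-0 ALLOC][1-40 FREE]
Op 2: b = malloc(1) -> b = 1; heap: [0-0 ALLOC][1-1 ALLOC][2-40 FREE]
Op 3: free(b) -> (freed b); heap: [0-0 ALLOC][1-40 FREE]
Op 4: free(a) -> (freed a); heap: [0-40 FREE]
Op 5: c = malloc(10) -> c = 0; heap: [0-9 ALLOC][10-40 FREE]
malloc(15): first-fit scan over [0-9 ALLOC][10-40 FREE] -> 10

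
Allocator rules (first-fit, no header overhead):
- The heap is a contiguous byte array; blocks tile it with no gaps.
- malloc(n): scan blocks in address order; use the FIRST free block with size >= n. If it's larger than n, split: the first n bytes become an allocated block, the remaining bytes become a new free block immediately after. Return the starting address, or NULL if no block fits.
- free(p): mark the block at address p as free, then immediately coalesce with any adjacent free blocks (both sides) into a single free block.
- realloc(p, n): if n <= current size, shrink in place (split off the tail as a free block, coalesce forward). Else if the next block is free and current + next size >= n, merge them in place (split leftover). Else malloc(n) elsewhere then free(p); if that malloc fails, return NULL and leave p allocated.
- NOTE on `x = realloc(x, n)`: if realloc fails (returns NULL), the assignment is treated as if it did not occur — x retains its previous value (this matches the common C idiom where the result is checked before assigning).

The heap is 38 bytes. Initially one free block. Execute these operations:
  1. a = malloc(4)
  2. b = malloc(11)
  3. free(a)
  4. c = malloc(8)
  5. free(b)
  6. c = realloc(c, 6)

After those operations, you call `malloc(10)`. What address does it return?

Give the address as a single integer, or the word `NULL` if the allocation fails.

Answer: 0

Derivation:
Op 1: a = malloc(4) -> a = 0; heap: [0-3 ALLOC][4-37 FREE]
Op 2: b = malloc(11) -> b = 4; heap: [0-3 ALLOC][4-14 ALLOC][15-37 FREE]
Op 3: free(a) -> (freed a); heap: [0-3 FREE][4-14 ALLOC][15-37 FREE]
Op 4: c = malloc(8) -> c = 15; heap: [0-3 FREE][4-14 ALLOC][15-22 ALLOC][23-37 FREE]
Op 5: free(b) -> (freed b); heap: [0-14 FREE][15-22 ALLOC][23-37 FREE]
Op 6: c = realloc(c, 6) -> c = 15; heap: [0-14 FREE][15-20 ALLOC][21-37 FREE]
malloc(10): first-fit scan over [0-14 FREE][15-20 ALLOC][21-37 FREE] -> 0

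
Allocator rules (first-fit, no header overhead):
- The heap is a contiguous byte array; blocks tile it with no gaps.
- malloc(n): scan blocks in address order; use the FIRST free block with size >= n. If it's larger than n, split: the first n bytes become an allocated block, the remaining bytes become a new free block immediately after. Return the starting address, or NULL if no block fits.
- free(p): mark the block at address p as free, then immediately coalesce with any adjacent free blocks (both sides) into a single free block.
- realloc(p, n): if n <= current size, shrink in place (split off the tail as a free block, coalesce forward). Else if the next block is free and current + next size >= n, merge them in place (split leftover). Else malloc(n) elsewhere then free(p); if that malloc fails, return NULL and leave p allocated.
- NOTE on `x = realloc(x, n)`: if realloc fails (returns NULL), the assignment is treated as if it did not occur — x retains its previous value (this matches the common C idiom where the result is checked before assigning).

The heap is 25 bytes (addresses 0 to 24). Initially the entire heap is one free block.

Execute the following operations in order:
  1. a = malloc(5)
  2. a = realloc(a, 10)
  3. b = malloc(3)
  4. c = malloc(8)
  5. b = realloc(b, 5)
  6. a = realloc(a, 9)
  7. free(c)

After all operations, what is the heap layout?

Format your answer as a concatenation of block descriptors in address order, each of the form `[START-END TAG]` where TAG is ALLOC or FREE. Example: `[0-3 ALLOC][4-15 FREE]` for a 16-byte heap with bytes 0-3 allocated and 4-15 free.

Answer: [0-8 ALLOC][9-9 FREE][10-12 ALLOC][13-24 FREE]

Derivation:
Op 1: a = malloc(5) -> a = 0; heap: [0-4 ALLOC][5-24 FREE]
Op 2: a = realloc(a, 10) -> a = 0; heap: [0-9 ALLOC][10-24 FREE]
Op 3: b = malloc(3) -> b = 10; heap: [0-9 ALLOC][10-12 ALLOC][13-24 FREE]
Op 4: c = malloc(8) -> c = 13; heap: [0-9 ALLOC][10-12 ALLOC][13-20 ALLOC][21-24 FREE]
Op 5: b = realloc(b, 5) -> NULL (b unchanged); heap: [0-9 ALLOC][10-12 ALLOC][13-20 ALLOC][21-24 FREE]
Op 6: a = realloc(a, 9) -> a = 0; heap: [0-8 ALLOC][9-9 FREE][10-12 ALLOC][13-20 ALLOC][21-24 FREE]
Op 7: free(c) -> (freed c); heap: [0-8 ALLOC][9-9 FREE][10-12 ALLOC][13-24 FREE]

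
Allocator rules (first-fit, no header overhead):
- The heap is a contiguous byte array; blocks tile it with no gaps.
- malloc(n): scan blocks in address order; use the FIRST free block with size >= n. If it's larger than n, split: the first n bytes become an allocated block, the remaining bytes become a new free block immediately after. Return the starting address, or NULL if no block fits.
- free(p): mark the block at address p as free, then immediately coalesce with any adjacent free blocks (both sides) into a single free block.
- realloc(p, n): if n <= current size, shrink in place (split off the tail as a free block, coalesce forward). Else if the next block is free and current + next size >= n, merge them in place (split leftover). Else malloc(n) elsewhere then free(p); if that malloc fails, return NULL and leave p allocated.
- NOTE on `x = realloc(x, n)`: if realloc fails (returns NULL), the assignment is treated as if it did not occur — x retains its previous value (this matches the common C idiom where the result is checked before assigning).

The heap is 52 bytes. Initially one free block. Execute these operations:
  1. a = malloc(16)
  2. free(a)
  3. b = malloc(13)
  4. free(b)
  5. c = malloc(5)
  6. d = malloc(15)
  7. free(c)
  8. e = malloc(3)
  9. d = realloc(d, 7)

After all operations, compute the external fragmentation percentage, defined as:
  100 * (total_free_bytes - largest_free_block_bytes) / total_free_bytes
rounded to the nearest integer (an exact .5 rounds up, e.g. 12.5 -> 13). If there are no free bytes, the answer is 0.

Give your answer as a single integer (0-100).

Op 1: a = malloc(16) -> a = 0; heap: [0-15 ALLOC][16-51 FREE]
Op 2: free(a) -> (freed a); heap: [0-51 FREE]
Op 3: b = malloc(13) -> b = 0; heap: [0-12 ALLOC][13-51 FREE]
Op 4: free(b) -> (freed b); heap: [0-51 FREE]
Op 5: c = malloc(5) -> c = 0; heap: [0-4 ALLOC][5-51 FREE]
Op 6: d = malloc(15) -> d = 5; heap: [0-4 ALLOC][5-19 ALLOC][20-51 FREE]
Op 7: free(c) -> (freed c); heap: [0-4 FREE][5-19 ALLOC][20-51 FREE]
Op 8: e = malloc(3) -> e = 0; heap: [0-2 ALLOC][3-4 FREE][5-19 ALLOC][20-51 FREE]
Op 9: d = realloc(d, 7) -> d = 5; heap: [0-2 ALLOC][3-4 FREE][5-11 ALLOC][12-51 FREE]
Free blocks: [2 40] total_free=42 largest=40 -> 100*(42-40)/42 = 200/42 ≈ 4.762 -> rounds to 5

Answer: 5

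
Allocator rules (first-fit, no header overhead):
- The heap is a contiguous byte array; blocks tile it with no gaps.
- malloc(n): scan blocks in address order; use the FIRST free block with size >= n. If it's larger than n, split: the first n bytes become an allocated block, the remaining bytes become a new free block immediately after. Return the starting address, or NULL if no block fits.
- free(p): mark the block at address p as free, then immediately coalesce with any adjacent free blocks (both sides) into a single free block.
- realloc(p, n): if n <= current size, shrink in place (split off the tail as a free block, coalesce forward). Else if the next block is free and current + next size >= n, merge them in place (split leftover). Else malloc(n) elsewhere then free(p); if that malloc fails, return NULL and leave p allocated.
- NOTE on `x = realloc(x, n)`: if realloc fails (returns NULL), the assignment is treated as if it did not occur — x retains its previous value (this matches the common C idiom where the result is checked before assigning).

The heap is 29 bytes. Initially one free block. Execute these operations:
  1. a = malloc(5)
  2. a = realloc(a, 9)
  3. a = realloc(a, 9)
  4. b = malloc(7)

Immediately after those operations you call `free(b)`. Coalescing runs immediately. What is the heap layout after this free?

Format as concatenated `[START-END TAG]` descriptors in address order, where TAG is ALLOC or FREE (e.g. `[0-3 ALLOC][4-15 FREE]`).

Answer: [0-8 ALLOC][9-28 FREE]

Derivation:
Op 1: a = malloc(5) -> a = 0; heap: [0-4 ALLOC][5-28 FREE]
Op 2: a = realloc(a, 9) -> a = 0; heap: [0-8 ALLOC][9-28 FREE]
Op 3: a = realloc(a, 9) -> a = 0; heap: [0-8 ALLOC][9-28 FREE]
Op 4: b = malloc(7) -> b = 9; heap: [0-8 ALLOC][9-15 ALLOC][16-28 FREE]
free(b): b = 9 -> block [9-15 ALLOC]; mark free, coalesce with adjacent free neighbors -> [0-8 ALLOC][9-28 FREE]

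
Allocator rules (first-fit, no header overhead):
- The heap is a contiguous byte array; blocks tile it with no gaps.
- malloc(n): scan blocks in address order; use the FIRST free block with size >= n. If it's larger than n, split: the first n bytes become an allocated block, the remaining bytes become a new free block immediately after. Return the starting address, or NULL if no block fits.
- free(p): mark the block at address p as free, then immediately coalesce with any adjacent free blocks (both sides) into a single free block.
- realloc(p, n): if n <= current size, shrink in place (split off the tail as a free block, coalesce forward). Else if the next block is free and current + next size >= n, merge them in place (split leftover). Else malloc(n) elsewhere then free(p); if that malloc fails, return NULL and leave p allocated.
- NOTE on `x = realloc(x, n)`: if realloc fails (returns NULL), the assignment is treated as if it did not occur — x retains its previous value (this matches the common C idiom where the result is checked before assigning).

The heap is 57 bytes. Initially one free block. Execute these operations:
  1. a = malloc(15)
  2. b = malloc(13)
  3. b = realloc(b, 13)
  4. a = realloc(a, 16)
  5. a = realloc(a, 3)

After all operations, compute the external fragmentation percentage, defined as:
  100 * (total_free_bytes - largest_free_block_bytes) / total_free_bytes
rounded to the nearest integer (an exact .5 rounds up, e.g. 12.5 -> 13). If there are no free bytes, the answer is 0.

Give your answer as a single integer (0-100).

Answer: 37

Derivation:
Op 1: a = malloc(15) -> a = 0; heap: [0-14 ALLOC][15-56 FREE]
Op 2: b = malloc(13) -> b = 15; heap: [0-14 ALLOC][15-27 ALLOC][28-56 FREE]
Op 3: b = realloc(b, 13) -> b = 15; heap: [0-14 ALLOC][15-27 ALLOC][28-56 FREE]
Op 4: a = realloc(a, 16) -> a = 28; heap: [0-14 FREE][15-27 ALLOC][28-43 ALLOC][44-56 FREE]
Op 5: a = realloc(a, 3) -> a = 28; heap: [0-14 FREE][15-27 ALLOC][28-30 ALLOC][31-56 FREE]
Free blocks: [15 26] total_free=41 largest=26 -> 100*(41-26)/41 = 1500/41 ≈ 36.585 -> rounds to 37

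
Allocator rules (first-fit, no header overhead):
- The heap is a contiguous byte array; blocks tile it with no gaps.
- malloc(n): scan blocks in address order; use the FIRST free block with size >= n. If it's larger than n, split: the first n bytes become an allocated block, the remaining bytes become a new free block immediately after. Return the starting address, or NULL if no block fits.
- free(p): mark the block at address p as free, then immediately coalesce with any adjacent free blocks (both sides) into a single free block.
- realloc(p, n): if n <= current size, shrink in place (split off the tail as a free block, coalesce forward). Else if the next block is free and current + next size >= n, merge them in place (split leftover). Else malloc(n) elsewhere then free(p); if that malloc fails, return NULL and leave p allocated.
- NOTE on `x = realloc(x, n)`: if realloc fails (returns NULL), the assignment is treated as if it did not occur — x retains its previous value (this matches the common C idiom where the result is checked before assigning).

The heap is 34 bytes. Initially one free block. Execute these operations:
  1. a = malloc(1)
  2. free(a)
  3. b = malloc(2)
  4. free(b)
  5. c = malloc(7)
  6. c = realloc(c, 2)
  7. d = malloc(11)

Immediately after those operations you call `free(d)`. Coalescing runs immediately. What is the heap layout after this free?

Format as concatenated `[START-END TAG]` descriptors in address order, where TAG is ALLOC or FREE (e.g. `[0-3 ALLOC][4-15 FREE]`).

Answer: [0-1 ALLOC][2-33 FREE]

Derivation:
Op 1: a = malloc(1) -> a = 0; heap: [0-0 ALLOC][1-33 FREE]
Op 2: free(a) -> (freed a); heap: [0-33 FREE]
Op 3: b = malloc(2) -> b = 0; heap: [0-1 ALLOC][2-33 FREE]
Op 4: free(b) -> (freed b); heap: [0-33 FREE]
Op 5: c = malloc(7) -> c = 0; heap: [0-6 ALLOC][7-33 FREE]
Op 6: c = realloc(c, 2) -> c = 0; heap: [0-1 ALLOC][2-33 FREE]
Op 7: d = malloc(11) -> d = 2; heap: [0-1 ALLOC][2-12 ALLOC][13-33 FREE]
free(d): d = 2 -> block [2-12 ALLOC]; mark free, coalesce with adjacent free neighbors -> [0-1 ALLOC][2-33 FREE]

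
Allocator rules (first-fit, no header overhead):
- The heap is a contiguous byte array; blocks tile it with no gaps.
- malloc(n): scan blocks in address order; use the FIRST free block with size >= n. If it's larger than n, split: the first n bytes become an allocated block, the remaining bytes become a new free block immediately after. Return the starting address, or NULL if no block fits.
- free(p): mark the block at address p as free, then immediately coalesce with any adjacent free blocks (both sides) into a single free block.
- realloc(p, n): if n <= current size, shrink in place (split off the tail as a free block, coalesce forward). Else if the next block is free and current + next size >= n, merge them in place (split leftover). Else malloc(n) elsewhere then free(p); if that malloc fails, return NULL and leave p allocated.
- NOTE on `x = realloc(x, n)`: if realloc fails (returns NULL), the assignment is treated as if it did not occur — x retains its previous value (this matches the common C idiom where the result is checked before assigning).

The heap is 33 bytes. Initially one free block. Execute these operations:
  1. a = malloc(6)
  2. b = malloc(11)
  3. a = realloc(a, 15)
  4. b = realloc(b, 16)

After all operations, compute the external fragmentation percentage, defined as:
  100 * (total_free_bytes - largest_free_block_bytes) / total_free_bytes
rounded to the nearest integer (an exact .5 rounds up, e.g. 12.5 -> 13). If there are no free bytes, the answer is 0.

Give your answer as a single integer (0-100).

Op 1: a = malloc(6) -> a = 0; heap: [0-5 ALLOC][6-32 FREE]
Op 2: b = malloc(11) -> b = 6; heap: [0-5 ALLOC][6-16 ALLOC][17-32 FREE]
Op 3: a = realloc(a, 15) -> a = 17; heap: [0-5 FREE][6-16 ALLOC][17-31 ALLOC][32-32 FREE]
Op 4: b = realloc(b, 16) -> NULL (b unchanged); heap: [0-5 FREE][6-16 ALLOC][17-31 ALLOC][32-32 FREE]
Free blocks: [6 1] total_free=7 largest=6 -> 100*(7-6)/7 = 100/7 ≈ 14.286 -> rounds to 14

Answer: 14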